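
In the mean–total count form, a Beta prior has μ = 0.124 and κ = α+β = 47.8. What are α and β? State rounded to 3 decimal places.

α = 5.927, β = 41.873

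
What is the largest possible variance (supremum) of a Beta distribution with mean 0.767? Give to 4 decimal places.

For fixed mean μ the Beta variance is μ(1−μ)/(α+β+1), increasing as α+β decreases.
Its least upper bound (not attained) is μ(1−μ) = 0.767·0.233 = 0.1787.

0.1787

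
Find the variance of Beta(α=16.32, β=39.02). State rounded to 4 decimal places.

0.0037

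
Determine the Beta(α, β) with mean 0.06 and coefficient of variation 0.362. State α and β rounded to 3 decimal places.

α = 7.113, β = 111.440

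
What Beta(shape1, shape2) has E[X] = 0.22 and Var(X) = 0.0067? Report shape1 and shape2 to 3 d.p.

shape1 = 5.415, shape2 = 19.197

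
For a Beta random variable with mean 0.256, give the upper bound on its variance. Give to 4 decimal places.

Var = μ(1−μ)/(α+β+1), which approaches μ(1−μ) as α+β → 0.
So the supremum is μ(1−μ) = 0.256×0.744 = 0.1905.

0.1905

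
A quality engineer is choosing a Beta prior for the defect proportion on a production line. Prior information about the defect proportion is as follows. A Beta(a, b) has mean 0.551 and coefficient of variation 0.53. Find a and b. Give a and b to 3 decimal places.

a = 1.047, b = 0.854

Var = (CV·μ)² = (0.53×0.551)² = 0.085282.
a+b = μ(1−μ)/Var − 1 = 0.247399/0.085282 − 1 = 1.9010.
Thus a = 0.551·1.9010 = 1.047 and b = 0.449·1.9010 = 0.854.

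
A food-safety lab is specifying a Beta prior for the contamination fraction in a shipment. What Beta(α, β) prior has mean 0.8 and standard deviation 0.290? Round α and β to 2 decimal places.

α = 0.72, β = 0.18

First σ² = 0.084100. Setting α = μn, β = (1−μ)n with n = α+β,
μ(1−μ)/(n+1) = 0.084100 ⇒ n+1 = 0.16/0.084100 = 1.9025 ⇒ n = 0.9025.
Hence α = 0.8×0.9025 = 0.72, β = 0.2×0.9025 = 0.18.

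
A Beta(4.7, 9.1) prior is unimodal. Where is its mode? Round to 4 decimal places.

0.3136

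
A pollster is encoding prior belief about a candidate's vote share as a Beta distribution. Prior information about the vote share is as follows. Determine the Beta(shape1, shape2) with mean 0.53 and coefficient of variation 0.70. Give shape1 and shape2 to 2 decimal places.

σ = CV·μ = 0.70×0.53 = 0.37100, so σ² = 0.137641.
s+1 = μ(1−μ)/σ² = 0.2491/0.137641 = 1.8098, so s = shape1+shape2 = 0.8098.
shape1 = μs = 0.43, shape2 = (1−μ)s = 0.38.

shape1 = 0.43, shape2 = 0.38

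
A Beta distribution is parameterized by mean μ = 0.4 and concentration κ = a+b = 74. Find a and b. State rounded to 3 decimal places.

Split κ in proportion μ : (1−μ): a = 0.4·74 = 29.600, b = 74 − 29.600 = 44.400.

a = 29.600, b = 44.400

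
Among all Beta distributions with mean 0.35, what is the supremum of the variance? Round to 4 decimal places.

0.2275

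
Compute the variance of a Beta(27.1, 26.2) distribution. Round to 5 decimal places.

μ = 27.1/53.3 = 0.508443; Var = μ(1−μ)/(α+β+1) = 0.2499287/54.3 = 0.00460.

0.00460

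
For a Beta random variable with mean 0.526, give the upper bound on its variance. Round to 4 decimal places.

0.2493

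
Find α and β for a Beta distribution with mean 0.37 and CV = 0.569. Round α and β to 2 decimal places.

σ = CV·μ = 0.569×0.37 = 0.21053, so σ² = 0.044323.
s+1 = μ(1−μ)/σ² = 0.2331/0.044323 = 5.2591, so s = α+β = 4.2591.
α = μs = 1.58, β = (1−μ)s = 2.68.

α = 1.58, β = 2.68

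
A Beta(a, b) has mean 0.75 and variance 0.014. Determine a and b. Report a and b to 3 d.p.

a = 9.295, b = 3.098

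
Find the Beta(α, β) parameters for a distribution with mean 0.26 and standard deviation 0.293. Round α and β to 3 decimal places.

α = 0.323, β = 0.918

Variance = 0.293² = 0.085849. The moment-matching identity α+β = μ(1−μ)/Var − 1 gives
α+β = 0.1924/0.085849 − 1 = 1.2411, so α = μ·1.2411 = 0.323 and β = (1−μ)·1.2411 = 0.918.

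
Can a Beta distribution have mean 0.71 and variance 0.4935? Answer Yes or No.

No

A Beta with mean μ has variance μ(1−μ)/(α+β+1) < μ(1−μ).
Here μ(1−μ) = 0.71×0.29 = 0.2059, and 0.4935 ≥ 0.2059.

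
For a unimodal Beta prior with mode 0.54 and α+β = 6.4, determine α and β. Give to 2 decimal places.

α = 3.38, β = 3.02

Since the density peak of Beta(α,β) is at (α−1)/(α+β−2),
α = 1 + 0.54(6.4−2) = 3.38 and β = 6.4 − 3.38 = 3.02.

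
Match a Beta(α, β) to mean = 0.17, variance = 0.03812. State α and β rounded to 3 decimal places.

α = 0.459, β = 2.242

Write ν = α+β; then α = μν and Var = μ(1−μ)/(ν+1).
ν = μ(1−μ)/Var − 1 = 0.1411/0.03812 − 1 = 2.7015.
α = 0.17·2.7015 = 0.459, β = 0.83·2.7015 = 2.242.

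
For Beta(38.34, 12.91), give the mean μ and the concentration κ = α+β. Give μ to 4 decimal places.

μ = 0.7481, κ = 51.25

κ = α+β = 38.34+12.91 = 51.25; μ = α/κ = 38.34/51.25 = 0.7481.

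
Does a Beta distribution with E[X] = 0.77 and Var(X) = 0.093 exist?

A Beta with mean μ has variance μ(1−μ)/(α+β+1) < μ(1−μ).
Here μ(1−μ) = 0.77×0.23 = 0.1771, and 0.093 < 0.1771.

Yes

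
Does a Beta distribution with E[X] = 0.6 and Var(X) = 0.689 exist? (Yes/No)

No

For any Beta, Var(X) < E[X]·(1−E[X]).
Here μ(1−μ) = 0.6×0.4 = 0.24, and 0.689 ≥ 0.24.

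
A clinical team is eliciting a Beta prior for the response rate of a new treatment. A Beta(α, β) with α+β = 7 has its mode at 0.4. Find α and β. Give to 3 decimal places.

α = 3.000, β = 4.000

For α,β>1 the mode is (α−1)/(α+β−2), so α = mode·(κ−2)+1 = 0.4×5+1 = 3.000.
And β = (1−mode)·(κ−2)+1 = 0.6×5+1 = 4.000.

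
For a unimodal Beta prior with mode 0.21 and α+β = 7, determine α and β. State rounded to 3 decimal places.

α = 2.050, β = 4.950

Mode = (α−1)/(κ−2) with κ = α+β, so α−1 = 0.21·5 = 1.050.
α = 2.050; β = κ − α = 4.950.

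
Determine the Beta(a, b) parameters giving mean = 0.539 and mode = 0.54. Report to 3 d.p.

a = 43.120, b = 36.880

With s = a+b: μ = a/s and mode = (a−1)/(s−2). Eliminating a = μs,
μs − 1 = m(s−2) ⇒ s(μ−m) = 1−2m ⇒ s = -0.08/-0.001 = 80.0000.
So a = μs = 43.120, b = (1−μ)s = 36.880.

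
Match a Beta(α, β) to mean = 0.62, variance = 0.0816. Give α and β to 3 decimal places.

α = 1.170, β = 0.717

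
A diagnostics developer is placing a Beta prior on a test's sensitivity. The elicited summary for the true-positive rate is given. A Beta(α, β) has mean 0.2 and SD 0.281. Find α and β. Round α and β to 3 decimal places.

α = 0.205, β = 0.821

σ² = 0.281² = 0.078961.
With s = α+β, Var = μ(1−μ)/(s+1), so s+1 = (0.2×0.8)/0.078961 = 2.0263 and s = 1.0263.
α = μs = 0.205, β = (1−μ)s = 0.821.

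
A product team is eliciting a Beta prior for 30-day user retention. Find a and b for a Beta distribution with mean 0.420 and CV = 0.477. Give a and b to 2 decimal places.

σ = CV·μ = 0.477×0.420 = 0.20034, so σ² = 0.040136.
s+1 = μ(1−μ)/σ² = 0.243600/0.040136 = 6.0693, so s = a+b = 5.0693.
a = μs = 2.13, b = (1−μ)s = 2.94.

a = 2.13, b = 2.94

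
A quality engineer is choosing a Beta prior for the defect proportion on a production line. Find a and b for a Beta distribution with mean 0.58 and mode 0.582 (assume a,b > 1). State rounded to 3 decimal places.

a = 47.560, b = 34.440

With s = a+b: μ = a/s and mode = (a−1)/(s−2). Eliminating a = μs,
μs − 1 = m(s−2) ⇒ s(μ−m) = 1−2m ⇒ s = -0.164/-0.002 = 82.0000.
So a = μs = 47.560, b = (1−μ)s = 34.440.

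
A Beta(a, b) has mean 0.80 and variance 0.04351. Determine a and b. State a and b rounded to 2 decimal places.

a = 2.14, b = 0.54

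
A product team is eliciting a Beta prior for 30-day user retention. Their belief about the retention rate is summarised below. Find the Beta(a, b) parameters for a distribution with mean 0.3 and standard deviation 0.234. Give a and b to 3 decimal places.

First σ² = 0.054756. Setting a = μn, b = (1−μ)n with n = a+b,
μ(1−μ)/(n+1) = 0.054756 ⇒ n+1 = 0.21/0.054756 = 3.8352 ⇒ n = 2.8352.
Hence a = 0.3×2.8352 = 0.851, b = 0.7×2.8352 = 1.985.

a = 0.851, b = 1.985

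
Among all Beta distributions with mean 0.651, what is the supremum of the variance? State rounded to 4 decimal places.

0.2272

For fixed mean μ the Beta variance is μ(1−μ)/(α+β+1), increasing as α+β decreases.
Its least upper bound (not attained) is μ(1−μ) = 0.651·0.349 = 0.2272.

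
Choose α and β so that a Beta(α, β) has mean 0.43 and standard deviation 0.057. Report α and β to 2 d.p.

α = 32.01, β = 42.43

First σ² = 0.003249. Setting α = μn, β = (1−μ)n with n = α+β,
μ(1−μ)/(n+1) = 0.003249 ⇒ n+1 = 0.2451/0.003249 = 75.4386 ⇒ n = 74.4386.
Hence α = 0.43×74.4386 = 32.01, β = 0.57×74.4386 = 42.43.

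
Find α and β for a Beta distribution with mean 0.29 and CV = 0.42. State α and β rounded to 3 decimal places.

α = 3.735, β = 9.144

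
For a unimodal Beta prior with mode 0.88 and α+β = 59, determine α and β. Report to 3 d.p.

α = 51.160, β = 7.840

Mode = (α−1)/(κ−2) with κ = α+β, so α−1 = 0.88·57 = 50.160.
α = 51.160; β = κ − α = 7.840.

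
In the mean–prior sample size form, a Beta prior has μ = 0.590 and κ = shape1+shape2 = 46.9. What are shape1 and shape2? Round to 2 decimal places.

Split κ in proportion μ : (1−μ): shape1 = 0.590·46.9 = 27.67, shape2 = 46.9 − 27.67 = 19.23.

shape1 = 27.67, shape2 = 19.23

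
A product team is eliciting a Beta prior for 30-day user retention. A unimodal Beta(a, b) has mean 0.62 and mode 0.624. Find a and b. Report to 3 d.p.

a = 38.440, b = 23.560

Let s = a+b. Mean gives a = μs = 0.62s; mode gives (a−1)/(s−2) = 0.624.
Substituting: 0.62s − 1 = 0.624(s−2) = 0.624s − 1.248, so -0.004s = -0.248 and s = 62.0000.
Then a = 0.62×62.0000 = 38.440 and b = s−a = 23.560.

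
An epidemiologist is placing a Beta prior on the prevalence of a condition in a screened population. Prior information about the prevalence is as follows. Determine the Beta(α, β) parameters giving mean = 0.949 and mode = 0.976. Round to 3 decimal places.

α = 33.461, β = 1.798

With s = α+β: μ = α/s and mode = (α−1)/(s−2). Eliminating α = μs,
μs − 1 = m(s−2) ⇒ s(μ−m) = 1−2m ⇒ s = -0.952/-0.027 = 35.2593.
So α = μs = 33.461, β = (1−μ)s = 1.798.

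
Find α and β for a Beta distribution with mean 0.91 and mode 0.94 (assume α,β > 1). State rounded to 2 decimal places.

Let s = α+β. Mean gives α = μs = 0.91s; mode gives (α−1)/(s−2) = 0.94.
Substituting: 0.91s − 1 = 0.94(s−2) = 0.94s − 1.88, so -0.03s = -0.88 and s = 29.3333.
Then α = 0.91×29.3333 = 26.69 and β = s−α = 2.64.

α = 26.69, β = 2.64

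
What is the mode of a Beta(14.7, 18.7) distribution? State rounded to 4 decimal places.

The density x^(α−1)(1−x)^(β−1) is maximised at (α−1)/(α+β−2) = 13.7/31.4 = 0.4363.

0.4363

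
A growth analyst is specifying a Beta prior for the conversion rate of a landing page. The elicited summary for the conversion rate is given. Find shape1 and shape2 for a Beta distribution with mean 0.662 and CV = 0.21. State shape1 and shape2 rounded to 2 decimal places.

shape1 = 7.00, shape2 = 3.58

Var = (CV·μ)² = (0.21×0.662)² = 0.019327.
shape1+shape2 = μ(1−μ)/Var − 1 = 0.223756/0.019327 − 1 = 10.5776.
Thus shape1 = 0.662·10.5776 = 7.00 and shape2 = 0.338·10.5776 = 3.58.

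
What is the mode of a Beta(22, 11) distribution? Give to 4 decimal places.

0.6774

With α,β > 1, mode = (α−1)/(α+β−2) = 21/31 = 0.6774.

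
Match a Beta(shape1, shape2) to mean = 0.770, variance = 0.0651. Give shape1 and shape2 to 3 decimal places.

By moment matching, shape1+shape2 = μ(1−μ)/σ² − 1 = (0.770·0.230)/0.0651 − 1 = 2.7204 − 1 = 1.7204.
Since shape1/(shape1+shape2) = μ, shape1 = 0.770·1.7204 = 1.325 and shape2 = 0.230·1.7204 = 0.396.

shape1 = 1.325, shape2 = 0.396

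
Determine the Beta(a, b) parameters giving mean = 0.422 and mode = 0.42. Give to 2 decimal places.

Let s = a+b. Mean gives a = μs = 0.422s; mode gives (a−1)/(s−2) = 0.42.
Substituting: 0.422s − 1 = 0.42(s−2) = 0.42s − 0.84, so 0.002s = 0.16 and s = 80.0000.
Then a = 0.422×80.0000 = 33.76 and b = s−a = 46.24.

a = 33.76, b = 46.24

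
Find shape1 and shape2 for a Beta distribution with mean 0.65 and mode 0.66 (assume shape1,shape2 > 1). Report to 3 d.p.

Let s = shape1+shape2. Mean gives shape1 = μs = 0.65s; mode gives (shape1−1)/(s−2) = 0.66.
Substituting: 0.65s − 1 = 0.66(s−2) = 0.66s − 1.32, so -0.01s = -0.32 and s = 32.0000.
Then shape1 = 0.65×32.0000 = 20.800 and shape2 = s−shape1 = 11.200.

shape1 = 20.800, shape2 = 11.200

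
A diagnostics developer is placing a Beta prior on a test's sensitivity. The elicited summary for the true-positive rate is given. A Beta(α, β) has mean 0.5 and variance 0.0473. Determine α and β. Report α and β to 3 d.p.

α = 2.143, β = 2.143

Let s = α+β. The Beta variance is μ(1−μ)/(s+1).
So s+1 = μ(1−μ)/σ² = (0.5×0.5)/0.0473 = 0.25/0.0473 = 5.2854, giving s = 4.2854.
Then α = μs = 0.5×4.2854 = 2.143 and β = (1−μ)s = 0.5×4.2854 = 2.143.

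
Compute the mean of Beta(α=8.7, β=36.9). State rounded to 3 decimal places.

E[X] = α/(α+β) = 8.7/45.6 = 0.191.

0.191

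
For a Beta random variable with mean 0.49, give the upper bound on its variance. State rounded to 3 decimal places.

0.250

Var = μ(1−μ)/(α+β+1), which approaches μ(1−μ) as α+β → 0.
So the supremum is μ(1−μ) = 0.49×0.51 = 0.250.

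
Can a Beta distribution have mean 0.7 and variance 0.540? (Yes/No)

No

For any Beta, Var(X) < E[X]·(1−E[X]).
Here μ(1−μ) = 0.7×0.3 = 0.21, and 0.540 ≥ 0.21.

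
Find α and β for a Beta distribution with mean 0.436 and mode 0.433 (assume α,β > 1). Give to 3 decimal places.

α = 19.475, β = 25.192

With s = α+β: μ = α/s and mode = (α−1)/(s−2). Eliminating α = μs,
μs − 1 = m(s−2) ⇒ s(μ−m) = 1−2m ⇒ s = 0.134/0.003 = 44.6667.
So α = μs = 19.475, β = (1−μ)s = 25.192.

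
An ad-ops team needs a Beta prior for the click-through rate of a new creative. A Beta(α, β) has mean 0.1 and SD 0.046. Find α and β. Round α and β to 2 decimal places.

α = 4.15, β = 37.38

First σ² = 0.002116. Setting α = μn, β = (1−μ)n with n = α+β,
μ(1−μ)/(n+1) = 0.002116 ⇒ n+1 = 0.09/0.002116 = 42.5331 ⇒ n = 41.5331.
Hence α = 0.1×41.5331 = 4.15, β = 0.9×41.5331 = 37.38.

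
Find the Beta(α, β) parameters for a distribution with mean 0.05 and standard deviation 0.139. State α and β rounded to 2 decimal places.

α = 0.07, β = 1.39

First σ² = 0.019321. Setting α = μn, β = (1−μ)n with n = α+β,
μ(1−μ)/(n+1) = 0.019321 ⇒ n+1 = 0.0475/0.019321 = 2.4585 ⇒ n = 1.4585.
Hence α = 0.05×1.4585 = 0.07, β = 0.95×1.4585 = 1.39.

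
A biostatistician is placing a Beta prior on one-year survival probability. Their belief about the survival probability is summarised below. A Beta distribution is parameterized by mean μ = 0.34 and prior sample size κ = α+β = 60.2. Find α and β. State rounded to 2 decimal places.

α = μκ = 0.34×60.2 = 20.47 and β = (1−μ)κ = 0.66×60.2 = 39.73.

α = 20.47, β = 39.73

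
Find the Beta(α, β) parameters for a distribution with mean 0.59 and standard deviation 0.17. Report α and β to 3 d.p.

First σ² = 0.0289. Setting α = μn, β = (1−μ)n with n = α+β,
μ(1−μ)/(n+1) = 0.0289 ⇒ n+1 = 0.2419/0.0289 = 8.3702 ⇒ n = 7.3702.
Hence α = 0.59×7.3702 = 4.348, β = 0.41×7.3702 = 3.022.

α = 4.348, β = 3.022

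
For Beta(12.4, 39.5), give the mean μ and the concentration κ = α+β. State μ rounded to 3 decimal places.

κ = α+β = 12.4+39.5 = 51.9; μ = α/κ = 12.4/51.9 = 0.239.

μ = 0.239, κ = 51.9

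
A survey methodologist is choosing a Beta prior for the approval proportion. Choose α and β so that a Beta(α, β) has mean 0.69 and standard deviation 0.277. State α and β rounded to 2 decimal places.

α = 1.23, β = 0.55

First σ² = 0.076729. Setting α = μn, β = (1−μ)n with n = α+β,
μ(1−μ)/(n+1) = 0.076729 ⇒ n+1 = 0.2139/0.076729 = 2.7877 ⇒ n = 1.7877.
Hence α = 0.69×1.7877 = 1.23, β = 0.31×1.7877 = 0.55.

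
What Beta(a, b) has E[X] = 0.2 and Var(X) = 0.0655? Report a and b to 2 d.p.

By moment matching, a+b = μ(1−μ)/σ² − 1 = (0.2·0.8)/0.0655 − 1 = 2.4427 − 1 = 1.4427.
Since a/(a+b) = μ, a = 0.2·1.4427 = 0.29 and b = 0.8·1.4427 = 1.15.

a = 0.29, b = 1.15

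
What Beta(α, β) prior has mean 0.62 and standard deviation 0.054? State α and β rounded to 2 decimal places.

α = 49.47, β = 30.32

σ² = 0.054² = 0.002916.
With s = α+β, Var = μ(1−μ)/(s+1), so s+1 = (0.62×0.38)/0.002916 = 80.7956 and s = 79.7956.
α = μs = 49.47, β = (1−μ)s = 30.32.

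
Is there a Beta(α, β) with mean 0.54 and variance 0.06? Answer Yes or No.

Yes

A Beta with mean μ has variance μ(1−μ)/(α+β+1) < μ(1−μ).
Here μ(1−μ) = 0.54×0.46 = 0.2484, and 0.06 < 0.2484.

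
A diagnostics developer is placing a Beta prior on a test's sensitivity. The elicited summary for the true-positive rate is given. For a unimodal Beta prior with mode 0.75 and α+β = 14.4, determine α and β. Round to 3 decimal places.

Since the density peak of Beta(α,β) is at (α−1)/(α+β−2),
α = 1 + 0.75(14.4−2) = 10.300 and β = 14.4 − 10.300 = 4.100.

α = 10.300, β = 4.100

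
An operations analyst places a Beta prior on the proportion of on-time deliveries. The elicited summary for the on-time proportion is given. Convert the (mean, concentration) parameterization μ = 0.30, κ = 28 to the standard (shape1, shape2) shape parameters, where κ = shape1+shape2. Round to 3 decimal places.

Split κ in proportion μ : (1−μ): shape1 = 0.30·28 = 8.400, shape2 = 28 − 8.400 = 19.600.

shape1 = 8.400, shape2 = 19.600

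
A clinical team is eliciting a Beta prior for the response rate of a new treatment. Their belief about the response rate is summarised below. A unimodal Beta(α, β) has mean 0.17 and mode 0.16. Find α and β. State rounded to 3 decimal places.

α = 11.560, β = 56.440

Let s = α+β. Mean gives α = μs = 0.17s; mode gives (α−1)/(s−2) = 0.16.
Substituting: 0.17s − 1 = 0.16(s−2) = 0.16s − 0.32, so 0.01s = 0.68 and s = 68.0000.
Then α = 0.17×68.0000 = 11.560 and β = s−α = 56.440.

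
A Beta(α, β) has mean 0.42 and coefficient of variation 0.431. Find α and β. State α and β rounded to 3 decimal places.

α = 2.702, β = 3.732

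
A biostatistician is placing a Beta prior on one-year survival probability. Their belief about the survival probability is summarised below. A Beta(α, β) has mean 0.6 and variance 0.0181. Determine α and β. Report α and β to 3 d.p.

α = 7.356, β = 4.904

Write ν = α+β; then α = μν and Var = μ(1−μ)/(ν+1).
ν = μ(1−μ)/Var − 1 = 0.24/0.0181 − 1 = 12.2597.
α = 0.6·12.2597 = 7.356, β = 0.4·12.2597 = 4.904.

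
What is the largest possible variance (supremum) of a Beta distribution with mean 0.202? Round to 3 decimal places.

For fixed mean μ the Beta variance is μ(1−μ)/(α+β+1), increasing as α+β decreases.
Its least upper bound (not attained) is μ(1−μ) = 0.202·0.798 = 0.161.

0.161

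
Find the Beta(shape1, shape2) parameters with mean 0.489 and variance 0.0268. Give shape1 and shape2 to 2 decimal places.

By moment matching, shape1+shape2 = μ(1−μ)/σ² − 1 = (0.489·0.511)/0.0268 − 1 = 9.3238 − 1 = 8.3238.
Since shape1/(shape1+shape2) = μ, shape1 = 0.489·8.3238 = 4.07 and shape2 = 0.511·8.3238 = 4.25.

shape1 = 4.07, shape2 = 4.25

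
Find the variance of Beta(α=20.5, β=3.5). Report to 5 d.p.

0.00498

Var = αβ/[(α+β)²(α+β+1)] = (20.5×3.5)/(24.0²×25.0) = 71.75/14400.000 = 0.00498.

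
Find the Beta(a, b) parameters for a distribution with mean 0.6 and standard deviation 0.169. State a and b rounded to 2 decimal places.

a = 4.44, b = 2.96

Variance = 0.169² = 0.028561. The moment-matching identity a+b = μ(1−μ)/Var − 1 gives
a+b = 0.24/0.028561 − 1 = 7.4031, so a = μ·7.4031 = 4.44 and b = (1−μ)·7.4031 = 2.96.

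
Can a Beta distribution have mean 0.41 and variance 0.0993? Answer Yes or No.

For any Beta, Var(X) < E[X]·(1−E[X]).
Here μ(1−μ) = 0.41×0.59 = 0.2419, and 0.0993 < 0.2419.

Yes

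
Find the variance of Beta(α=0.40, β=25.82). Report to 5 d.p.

Var = αβ/[(α+β)²(α+β+1)] = (0.40×25.82)/(26.22²×27.22) = 10.3280/18713.434248 = 0.00055.

0.00055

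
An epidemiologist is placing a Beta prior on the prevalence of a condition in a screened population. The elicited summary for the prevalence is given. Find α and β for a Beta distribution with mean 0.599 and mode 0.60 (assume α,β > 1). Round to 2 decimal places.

With s = α+β: μ = α/s and mode = (α−1)/(s−2). Eliminating α = μs,
μs − 1 = m(s−2) ⇒ s(μ−m) = 1−2m ⇒ s = -0.20/-0.001 = 200.0000.
So α = μs = 119.80, β = (1−μ)s = 80.20.

α = 119.80, β = 80.20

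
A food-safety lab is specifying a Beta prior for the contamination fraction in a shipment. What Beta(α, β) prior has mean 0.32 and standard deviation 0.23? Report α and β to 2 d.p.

α = 1.00, β = 2.12

σ² = 0.23² = 0.0529.
With s = α+β, Var = μ(1−μ)/(s+1), so s+1 = (0.32×0.68)/0.0529 = 4.1134 and s = 3.1134.
α = μs = 1.00, β = (1−μ)s = 2.12.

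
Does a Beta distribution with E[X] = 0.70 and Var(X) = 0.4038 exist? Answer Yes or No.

No

For any Beta, Var(X) < E[X]·(1−E[X]).
Here μ(1−μ) = 0.70×0.30 = 0.2100, and 0.4038 ≥ 0.2100.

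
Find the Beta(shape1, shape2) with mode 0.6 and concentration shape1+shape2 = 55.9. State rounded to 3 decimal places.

shape1 = 33.340, shape2 = 22.560

For shape1,shape2>1 the mode is (shape1−1)/(shape1+shape2−2), so shape1 = mode·(κ−2)+1 = 0.6×53.9+1 = 33.340.
And shape2 = (1−mode)·(κ−2)+1 = 0.4×53.9+1 = 22.560.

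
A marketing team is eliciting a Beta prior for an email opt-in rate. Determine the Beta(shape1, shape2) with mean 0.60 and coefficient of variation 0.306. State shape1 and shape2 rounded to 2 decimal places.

shape1 = 3.67, shape2 = 2.45

Var = (CV·μ)² = (0.306×0.60)² = 0.033709.
shape1+shape2 = μ(1−μ)/Var − 1 = 0.2400/0.033709 − 1 = 6.1198.
Thus shape1 = 0.60·6.1198 = 3.67 and shape2 = 0.40·6.1198 = 2.45.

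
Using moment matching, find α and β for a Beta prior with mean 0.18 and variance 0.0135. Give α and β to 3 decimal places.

Write ν = α+β; then α = μν and Var = μ(1−μ)/(ν+1).
ν = μ(1−μ)/Var − 1 = 0.1476/0.0135 − 1 = 9.9333.
α = 0.18·9.9333 = 1.788, β = 0.82·9.9333 = 8.145.

α = 1.788, β = 8.145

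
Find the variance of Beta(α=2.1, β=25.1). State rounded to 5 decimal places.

0.00253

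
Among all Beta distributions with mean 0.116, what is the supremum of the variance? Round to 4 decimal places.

For fixed mean μ the Beta variance is μ(1−μ)/(α+β+1), increasing as α+β decreases.
Its least upper bound (not attained) is μ(1−μ) = 0.116·0.884 = 0.1025.

0.1025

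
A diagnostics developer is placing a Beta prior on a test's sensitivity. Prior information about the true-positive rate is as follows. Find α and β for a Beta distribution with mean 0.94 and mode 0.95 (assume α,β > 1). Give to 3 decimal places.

With s = α+β: μ = α/s and mode = (α−1)/(s−2). Eliminating α = μs,
μs − 1 = m(s−2) ⇒ s(μ−m) = 1−2m ⇒ s = -0.90/-0.01 = 90.0000.
So α = μs = 84.600, β = (1−μ)s = 5.400.

α = 84.600, β = 5.400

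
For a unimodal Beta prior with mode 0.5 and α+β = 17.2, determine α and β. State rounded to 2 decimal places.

α = 8.60, β = 8.60

Since the density peak of Beta(α,β) is at (α−1)/(α+β−2),
α = 1 + 0.5(17.2−2) = 8.60 and β = 17.2 − 8.60 = 8.60.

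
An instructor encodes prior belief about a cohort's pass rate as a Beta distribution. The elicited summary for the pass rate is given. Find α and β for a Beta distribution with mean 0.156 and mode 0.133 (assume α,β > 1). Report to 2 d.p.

With s = α+β: μ = α/s and mode = (α−1)/(s−2). Eliminating α = μs,
μs − 1 = m(s−2) ⇒ s(μ−m) = 1−2m ⇒ s = 0.734/0.023 = 31.9130.
So α = μs = 4.98, β = (1−μ)s = 26.93.

α = 4.98, β = 26.93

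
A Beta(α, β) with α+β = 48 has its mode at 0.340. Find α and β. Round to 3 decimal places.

For α,β>1 the mode is (α−1)/(α+β−2), so α = mode·(κ−2)+1 = 0.340×46+1 = 16.640.
And β = (1−mode)·(κ−2)+1 = 0.660×46+1 = 31.360.

α = 16.640, β = 31.360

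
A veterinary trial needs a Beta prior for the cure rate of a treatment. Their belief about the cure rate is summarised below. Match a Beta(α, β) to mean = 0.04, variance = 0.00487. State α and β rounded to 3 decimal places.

α = 0.275, β = 6.610

Write ν = α+β; then α = μν and Var = μ(1−μ)/(ν+1).
ν = μ(1−μ)/Var − 1 = 0.0384/0.00487 − 1 = 6.8850.
α = 0.04·6.8850 = 0.275, β = 0.96·6.8850 = 6.610.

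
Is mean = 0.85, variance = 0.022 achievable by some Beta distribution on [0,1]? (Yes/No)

Yes

A Beta with mean μ has variance μ(1−μ)/(α+β+1) < μ(1−μ).
Here μ(1−μ) = 0.85×0.15 = 0.1275, and 0.022 < 0.1275.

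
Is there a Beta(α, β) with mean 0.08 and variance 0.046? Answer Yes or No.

For any Beta, Var(X) < E[X]·(1−E[X]).
Here μ(1−μ) = 0.08×0.92 = 0.0736, and 0.046 < 0.0736.

Yes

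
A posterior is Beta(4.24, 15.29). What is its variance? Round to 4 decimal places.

0.0083

α+β = 19.53 and αβ = 64.8296, so Var = αβ/[(α+β)²(α+β+1)] = 64.8296/7830.571077 = 0.0083.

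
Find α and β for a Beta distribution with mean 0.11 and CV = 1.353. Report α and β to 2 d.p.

σ = CV·μ = 1.353×0.11 = 0.14883, so σ² = 0.022150.
s+1 = μ(1−μ)/σ² = 0.0979/0.022150 = 4.4198, so s = α+β = 3.4198.
α = μs = 0.38, β = (1−μ)s = 3.04.

α = 0.38, β = 3.04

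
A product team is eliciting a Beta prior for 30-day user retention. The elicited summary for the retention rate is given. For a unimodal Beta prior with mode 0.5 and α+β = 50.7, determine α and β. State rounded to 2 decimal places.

Since the density peak of Beta(α,β) is at (α−1)/(α+β−2),
α = 1 + 0.5(50.7−2) = 25.35 and β = 50.7 − 25.35 = 25.35.

α = 25.35, β = 25.35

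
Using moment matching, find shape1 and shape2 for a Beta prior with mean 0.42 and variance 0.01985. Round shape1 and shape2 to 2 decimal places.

shape1 = 4.73, shape2 = 6.54

Let s = shape1+shape2. The Beta variance is μ(1−μ)/(s+1).
So s+1 = μ(1−μ)/σ² = (0.42×0.58)/0.01985 = 0.2436/0.01985 = 12.2720, giving s = 11.2720.
Then shape1 = μs = 0.42×11.2720 = 4.73 and shape2 = (1−μ)s = 0.58×11.2720 = 6.54.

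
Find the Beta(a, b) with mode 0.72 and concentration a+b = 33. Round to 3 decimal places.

a = 23.320, b = 9.680

Mode = (a−1)/(κ−2) with κ = a+b, so a−1 = 0.72·31 = 22.320.
a = 23.320; b = κ − a = 9.680.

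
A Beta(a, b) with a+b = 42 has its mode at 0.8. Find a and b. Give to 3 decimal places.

a = 33.000, b = 9.000

Since the density peak of Beta(a,b) is at (a−1)/(a+b−2),
a = 1 + 0.8(42−2) = 33.000 and b = 42 − 33.000 = 9.000.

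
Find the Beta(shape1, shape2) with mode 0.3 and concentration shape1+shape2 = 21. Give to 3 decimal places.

For shape1,shape2>1 the mode is (shape1−1)/(shape1+shape2−2), so shape1 = mode·(κ−2)+1 = 0.3×19+1 = 6.700.
And shape2 = (1−mode)·(κ−2)+1 = 0.7×19+1 = 14.300.

shape1 = 6.700, shape2 = 14.300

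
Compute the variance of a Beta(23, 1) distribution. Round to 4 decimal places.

0.0016

Var = αβ/[(α+β)²(α+β+1)] = (23×1)/(24²×25) = 23/14400 = 0.0016.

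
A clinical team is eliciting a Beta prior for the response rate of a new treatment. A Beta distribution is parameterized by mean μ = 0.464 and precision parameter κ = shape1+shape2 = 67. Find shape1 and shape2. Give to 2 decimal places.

shape1 = 31.09, shape2 = 35.91

Split κ in proportion μ : (1−μ): shape1 = 0.464·67 = 31.09, shape2 = 67 − 31.09 = 35.91.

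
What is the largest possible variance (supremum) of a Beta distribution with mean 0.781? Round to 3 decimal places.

For fixed mean μ the Beta variance is μ(1−μ)/(α+β+1), increasing as α+β decreases.
Its least upper bound (not attained) is μ(1−μ) = 0.781·0.219 = 0.171.

0.171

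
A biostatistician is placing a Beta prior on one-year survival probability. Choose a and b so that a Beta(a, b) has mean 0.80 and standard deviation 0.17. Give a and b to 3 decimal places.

a = 3.629, b = 0.907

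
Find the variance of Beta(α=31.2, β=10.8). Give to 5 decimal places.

α+β = 42.0 and αβ = 336.96, so Var = αβ/[(α+β)²(α+β+1)] = 336.96/75852.000 = 0.00444.

0.00444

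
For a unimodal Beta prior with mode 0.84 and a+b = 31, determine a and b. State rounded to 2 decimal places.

a = 25.36, b = 5.64

Since the density peak of Beta(a,b) is at (a−1)/(a+b−2),
a = 1 + 0.84(31−2) = 25.36 and b = 31 − 25.36 = 5.64.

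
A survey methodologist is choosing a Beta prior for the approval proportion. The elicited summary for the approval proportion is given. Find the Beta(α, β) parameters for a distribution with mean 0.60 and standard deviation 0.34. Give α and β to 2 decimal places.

σ² = 0.34² = 0.1156.
With s = α+β, Var = μ(1−μ)/(s+1), so s+1 = (0.60×0.40)/0.1156 = 2.0761 and s = 1.0761.
α = μs = 0.65, β = (1−μ)s = 0.43.

α = 0.65, β = 0.43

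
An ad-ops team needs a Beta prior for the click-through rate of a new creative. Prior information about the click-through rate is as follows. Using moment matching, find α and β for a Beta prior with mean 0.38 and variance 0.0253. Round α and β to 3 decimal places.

Write ν = α+β; then α = μν and Var = μ(1−μ)/(ν+1).
ν = μ(1−μ)/Var − 1 = 0.2356/0.0253 − 1 = 8.3123.
α = 0.38·8.3123 = 3.159, β = 0.62·8.3123 = 5.154.

α = 3.159, β = 5.154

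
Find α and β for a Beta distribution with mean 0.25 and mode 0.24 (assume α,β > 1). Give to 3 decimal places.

α = 13.000, β = 39.000

Let s = α+β. Mean gives α = μs = 0.25s; mode gives (α−1)/(s−2) = 0.24.
Substituting: 0.25s − 1 = 0.24(s−2) = 0.24s − 0.48, so 0.01s = 0.52 and s = 52.0000.
Then α = 0.25×52.0000 = 13.000 and β = s−α = 39.000.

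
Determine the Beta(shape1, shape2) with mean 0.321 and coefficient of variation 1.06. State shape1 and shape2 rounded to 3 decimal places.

shape1 = 0.283, shape2 = 0.599

σ = CV·μ = 1.06×0.321 = 0.34026, so σ² = 0.115777.
s+1 = μ(1−μ)/σ² = 0.217959/0.115777 = 1.8826, so s = shape1+shape2 = 0.8826.
shape1 = μs = 0.283, shape2 = (1−μ)s = 0.599.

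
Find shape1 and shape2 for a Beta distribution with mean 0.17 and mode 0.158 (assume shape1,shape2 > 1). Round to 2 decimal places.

With s = shape1+shape2: μ = shape1/s and mode = (shape1−1)/(s−2). Eliminating shape1 = μs,
μs − 1 = m(s−2) ⇒ s(μ−m) = 1−2m ⇒ s = 0.684/0.012 = 57.0000.
So shape1 = μs = 9.69, shape2 = (1−μ)s = 47.31.

shape1 = 9.69, shape2 = 47.31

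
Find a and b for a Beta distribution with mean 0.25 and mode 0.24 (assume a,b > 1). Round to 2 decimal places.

a = 13.00, b = 39.00

With s = a+b: μ = a/s and mode = (a−1)/(s−2). Eliminating a = μs,
μs − 1 = m(s−2) ⇒ s(μ−m) = 1−2m ⇒ s = 0.52/0.01 = 52.0000.
So a = μs = 13.00, b = (1−μ)s = 39.00.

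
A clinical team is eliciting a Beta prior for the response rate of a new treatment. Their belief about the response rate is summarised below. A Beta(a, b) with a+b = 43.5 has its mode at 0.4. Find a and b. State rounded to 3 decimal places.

a = 17.600, b = 25.900

For a,b>1 the mode is (a−1)/(a+b−2), so a = mode·(κ−2)+1 = 0.4×41.5+1 = 17.600.
And b = (1−mode)·(κ−2)+1 = 0.6×41.5+1 = 25.900.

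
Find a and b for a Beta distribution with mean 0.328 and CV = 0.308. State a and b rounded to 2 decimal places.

a = 6.76, b = 13.84

σ = CV·μ = 0.308×0.328 = 0.10102, so σ² = 0.010206.
s+1 = μ(1−μ)/σ² = 0.220416/0.010206 = 21.5970, so s = a+b = 20.5970.
a = μs = 6.76, b = (1−μ)s = 13.84.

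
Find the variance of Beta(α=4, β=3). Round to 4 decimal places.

0.0306

α+β = 7 and αβ = 12, so Var = αβ/[(α+β)²(α+β+1)] = 12/392 = 0.0306.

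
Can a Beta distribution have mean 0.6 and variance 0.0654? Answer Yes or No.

Yes

The Beta variance bound is σ² < μ(1−μ).
Here μ(1−μ) = 0.6×0.4 = 0.24, and 0.0654 < 0.24.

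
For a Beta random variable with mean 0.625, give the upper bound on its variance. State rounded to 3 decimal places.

0.234

For fixed mean μ the Beta variance is μ(1−μ)/(α+β+1), increasing as α+β decreases.
Its least upper bound (not attained) is μ(1−μ) = 0.625·0.375 = 0.234.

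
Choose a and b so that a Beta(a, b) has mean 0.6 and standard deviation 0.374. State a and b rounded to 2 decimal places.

a = 0.43, b = 0.29

Variance = 0.374² = 0.139876. The moment-matching identity a+b = μ(1−μ)/Var − 1 gives
a+b = 0.24/0.139876 − 1 = 0.7158, so a = μ·0.7158 = 0.43 and b = (1−μ)·0.7158 = 0.29.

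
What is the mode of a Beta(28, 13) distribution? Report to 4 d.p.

0.6923

With α,β > 1, mode = (α−1)/(α+β−2) = 27/39 = 0.6923.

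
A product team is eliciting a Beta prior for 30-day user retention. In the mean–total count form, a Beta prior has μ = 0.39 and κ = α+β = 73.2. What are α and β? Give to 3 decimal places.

Split κ in proportion μ : (1−μ): α = 0.39·73.2 = 28.548, β = 73.2 − 28.548 = 44.652.

α = 28.548, β = 44.652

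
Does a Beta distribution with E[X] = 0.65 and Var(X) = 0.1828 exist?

A Beta with mean μ has variance μ(1−μ)/(α+β+1) < μ(1−μ).
Here μ(1−μ) = 0.65×0.35 = 0.2275, and 0.1828 < 0.2275.

Yes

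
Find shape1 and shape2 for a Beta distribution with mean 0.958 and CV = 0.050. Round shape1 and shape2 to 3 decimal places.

σ = CV·μ = 0.050×0.958 = 0.04790, so σ² = 0.002294.
s+1 = μ(1−μ)/σ² = 0.040236/0.002294 = 17.5365, so s = shape1+shape2 = 16.5365.
shape1 = μs = 15.842, shape2 = (1−μ)s = 0.695.

shape1 = 15.842, shape2 = 0.695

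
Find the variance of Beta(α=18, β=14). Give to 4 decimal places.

0.0075

α+β = 32 and αβ = 252, so Var = αβ/[(α+β)²(α+β+1)] = 252/33792 = 0.0075.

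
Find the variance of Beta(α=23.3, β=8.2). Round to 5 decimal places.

0.00592

α+β = 31.5 and αβ = 191.06, so Var = αβ/[(α+β)²(α+β+1)] = 191.06/32248.125 = 0.00592.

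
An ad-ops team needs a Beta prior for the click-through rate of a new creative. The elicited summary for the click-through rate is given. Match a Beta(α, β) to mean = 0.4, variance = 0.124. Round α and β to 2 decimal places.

α = 0.37, β = 0.56

Write ν = α+β; then α = μν and Var = μ(1−μ)/(ν+1).
ν = μ(1−μ)/Var − 1 = 0.24/0.124 − 1 = 0.9355.
α = 0.4·0.9355 = 0.37, β = 0.6·0.9355 = 0.56.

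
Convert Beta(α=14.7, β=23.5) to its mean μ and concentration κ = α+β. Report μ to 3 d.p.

κ = α+β = 14.7+23.5 = 38.2; μ = α/κ = 14.7/38.2 = 0.385.

μ = 0.385, κ = 38.2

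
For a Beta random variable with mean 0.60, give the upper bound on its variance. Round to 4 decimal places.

Var = μ(1−μ)/(α+β+1), which approaches μ(1−μ) as α+β → 0.
So the supremum is μ(1−μ) = 0.60×0.40 = 0.2400.

0.2400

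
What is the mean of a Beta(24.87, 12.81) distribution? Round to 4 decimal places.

0.6600

E[X] = α/(α+β) = 24.87/37.68 = 0.6600.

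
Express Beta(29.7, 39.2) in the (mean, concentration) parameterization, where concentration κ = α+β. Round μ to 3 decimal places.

μ = 0.431, κ = 68.9

κ = α+β = 29.7+39.2 = 68.9; μ = α/κ = 29.7/68.9 = 0.431.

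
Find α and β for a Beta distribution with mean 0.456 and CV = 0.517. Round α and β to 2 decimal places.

α = 1.58, β = 1.88

σ = CV·μ = 0.517×0.456 = 0.23575, so σ² = 0.055579.
s+1 = μ(1−μ)/σ² = 0.248064/0.055579 = 4.4633, so s = α+β = 3.4633.
α = μs = 1.58, β = (1−μ)s = 1.88.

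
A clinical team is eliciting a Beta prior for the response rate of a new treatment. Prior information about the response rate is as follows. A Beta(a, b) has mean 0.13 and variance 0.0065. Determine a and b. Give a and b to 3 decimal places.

a = 2.132, b = 14.268

Write ν = a+b; then a = μν and Var = μ(1−μ)/(ν+1).
ν = μ(1−μ)/Var − 1 = 0.1131/0.0065 − 1 = 16.4000.
a = 0.13·16.4000 = 2.132, b = 0.87·16.4000 = 14.268.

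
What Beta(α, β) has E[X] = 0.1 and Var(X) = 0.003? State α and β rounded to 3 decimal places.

α = 2.900, β = 26.100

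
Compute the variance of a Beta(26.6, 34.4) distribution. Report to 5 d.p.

0.00397

α+β = 61.0 and αβ = 915.04, so Var = αβ/[(α+β)²(α+β+1)] = 915.04/230702.000 = 0.00397.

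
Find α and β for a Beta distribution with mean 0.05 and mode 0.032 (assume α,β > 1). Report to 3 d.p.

Let s = α+β. Mean gives α = μs = 0.05s; mode gives (α−1)/(s−2) = 0.032.
Substituting: 0.05s − 1 = 0.032(s−2) = 0.032s − 0.064, so 0.018s = 0.936 and s = 52.0000.
Then α = 0.05×52.0000 = 2.600 and β = s−α = 49.400.

α = 2.600, β = 49.400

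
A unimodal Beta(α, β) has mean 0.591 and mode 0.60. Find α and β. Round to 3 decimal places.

α = 13.133, β = 9.089

Let s = α+β. Mean gives α = μs = 0.591s; mode gives (α−1)/(s−2) = 0.60.
Substituting: 0.591s − 1 = 0.60(s−2) = 0.60s − 1.20, so -0.009s = -0.20 and s = 22.2222.
Then α = 0.591×22.2222 = 13.133 and β = s−α = 9.089.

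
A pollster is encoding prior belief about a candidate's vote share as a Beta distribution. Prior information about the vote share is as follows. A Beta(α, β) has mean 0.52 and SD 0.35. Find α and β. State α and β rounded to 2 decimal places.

First σ² = 0.1225. Setting α = μn, β = (1−μ)n with n = α+β,
μ(1−μ)/(n+1) = 0.1225 ⇒ n+1 = 0.2496/0.1225 = 2.0376 ⇒ n = 1.0376.
Hence α = 0.52×1.0376 = 0.54, β = 0.48×1.0376 = 0.50.

α = 0.54, β = 0.50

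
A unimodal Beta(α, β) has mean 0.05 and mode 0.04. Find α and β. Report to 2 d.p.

Let s = α+β. Mean gives α = μs = 0.05s; mode gives (α−1)/(s−2) = 0.04.
Substituting: 0.05s − 1 = 0.04(s−2) = 0.04s − 0.08, so 0.01s = 0.92 and s = 92.0000.
Then α = 0.05×92.0000 = 4.60 and β = s−α = 87.40.

α = 4.60, β = 87.40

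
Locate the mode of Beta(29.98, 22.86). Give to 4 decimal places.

0.5700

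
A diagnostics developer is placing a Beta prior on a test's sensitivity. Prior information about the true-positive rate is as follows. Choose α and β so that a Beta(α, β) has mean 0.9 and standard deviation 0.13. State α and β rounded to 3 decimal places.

σ² = 0.13² = 0.0169.
With s = α+β, Var = μ(1−μ)/(s+1), so s+1 = (0.9×0.1)/0.0169 = 5.3254 and s = 4.3254.
α = μs = 3.893, β = (1−μ)s = 0.433.

α = 3.893, β = 0.433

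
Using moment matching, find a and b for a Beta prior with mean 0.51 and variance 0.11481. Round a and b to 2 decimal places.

Let s = a+b. The Beta variance is μ(1−μ)/(s+1).
So s+1 = μ(1−μ)/σ² = (0.51×0.49)/0.11481 = 0.2499/0.11481 = 2.1766, giving s = 1.1766.
Then a = μs = 0.51×1.1766 = 0.60 and b = (1−μ)s = 0.49×1.1766 = 0.58.

a = 0.60, b = 0.58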